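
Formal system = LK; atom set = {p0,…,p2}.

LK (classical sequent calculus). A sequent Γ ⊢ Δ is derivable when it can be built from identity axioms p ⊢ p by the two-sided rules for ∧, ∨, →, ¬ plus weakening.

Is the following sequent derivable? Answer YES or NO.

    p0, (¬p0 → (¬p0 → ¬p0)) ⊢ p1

Enumerate valuations to refute Γ ⊢ Δ:
  v=000: Γ:[p0=F, (¬p0 → (¬p0 → ¬p0))=T] Δ:[p1=F] refutes=False
  v=001: Γ:[p0=F, (¬p0 → (¬p0 → ¬p0))=T] Δ:[p1=F] refutes=False
  v=010: Γ:[p0=F, (¬p0 → (¬p0 → ¬p0))=T] Δ:[p1=T] refutes=False
  v=011: Γ:[p0=F, (¬p0 → (¬p0 → ¬p0))=T] Δ:[p1=T] refutes=False
  v=100: Γ:[p0=T, (¬p0 → (¬p0 → ¬p0))=T] Δ:[p1=F] refutes=True  ← countermodel

Result: NO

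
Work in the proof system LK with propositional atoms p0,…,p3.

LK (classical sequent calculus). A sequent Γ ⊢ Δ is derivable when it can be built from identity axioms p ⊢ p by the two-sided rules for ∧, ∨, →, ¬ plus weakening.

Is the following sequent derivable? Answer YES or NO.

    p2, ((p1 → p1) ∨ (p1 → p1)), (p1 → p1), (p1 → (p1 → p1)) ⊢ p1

Enumerate valuations to refute Γ ⊢ Δ:
  v=0000: Γ:[p2=F, ((p1 → p1) ∨ (p1 → p1))=T, (p1 → p1)=T, (p1 → (p1 → p1))=T] Δ:[p1=F] refutes=False
  v=0001: Γ:[p2=F, ((p1 → p1) ∨ (p1 → p1))=T, (p1 → p1)=T, (p1 → (p1 → p1))=T] Δ:[p1=F] refutes=False
  v=0010: Γ:[p2=T, ((p1 → p1) ∨ (p1 → p1))=T, (p1 → p1)=T, (p1 → (p1 → p1))=T] Δ:[p1=F] refutes=True  ← countermodel

Result: NO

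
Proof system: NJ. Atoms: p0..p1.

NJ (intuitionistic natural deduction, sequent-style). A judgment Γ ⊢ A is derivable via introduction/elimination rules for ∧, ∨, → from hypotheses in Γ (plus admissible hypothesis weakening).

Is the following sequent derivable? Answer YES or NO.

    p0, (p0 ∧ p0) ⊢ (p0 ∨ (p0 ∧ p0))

Derivation trace:
[∨I₂] p0, (p0 ∧ p0) ⊢ (p0 ∨ (p0 ∧ p0))
  [Wk] p0, (p0 ∧ p0) ⊢ (p0 ∧ p0)
    [∧I] p0 ⊢ (p0 ∧ p0)
      [Ax] p0 ⊢ p0
      [Ax] p0 ⊢ p0

Result: YES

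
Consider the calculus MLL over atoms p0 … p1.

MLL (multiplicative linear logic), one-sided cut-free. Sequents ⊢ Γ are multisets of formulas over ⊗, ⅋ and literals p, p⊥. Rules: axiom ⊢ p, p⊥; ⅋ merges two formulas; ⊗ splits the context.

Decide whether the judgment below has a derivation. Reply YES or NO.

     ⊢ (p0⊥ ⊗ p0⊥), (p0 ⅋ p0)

Derivation trace:
[⅋]  ⊢ (p0⊥ ⊗ p0⊥), (p0 ⅋ p0)
  [⊗]  ⊢ p0, p0, (p0⊥ ⊗ p0⊥)
    [Ax]  ⊢ p0, p0⊥
    [Ax]  ⊢ p0, p0⊥

Result: YES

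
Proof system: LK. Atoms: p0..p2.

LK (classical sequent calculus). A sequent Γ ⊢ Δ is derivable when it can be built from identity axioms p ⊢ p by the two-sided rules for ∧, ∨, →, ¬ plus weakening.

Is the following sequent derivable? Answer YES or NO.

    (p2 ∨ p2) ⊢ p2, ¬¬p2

Derivation (root first):
[∨L] (p2 ∨ p2) ⊢ p2, ¬¬p2
  [Ax] p2 ⊢ p2
  [¬R] p2 ⊢ ¬¬p2
    [¬L] p2, ¬p2 ⊢ 
      [Ax] p2 ⊢ p2

Result: YES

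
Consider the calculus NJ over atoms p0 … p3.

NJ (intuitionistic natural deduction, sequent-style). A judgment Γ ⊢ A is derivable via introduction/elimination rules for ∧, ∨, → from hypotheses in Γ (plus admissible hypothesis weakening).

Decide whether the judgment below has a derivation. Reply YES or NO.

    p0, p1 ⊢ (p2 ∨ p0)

Derivation trace:
[∨I₂] p0, p1 ⊢ (p2 ∨ p0)
  [Wk] p0, p1 ⊢ p0
    [Ax] p0 ⊢ p0

Result: YES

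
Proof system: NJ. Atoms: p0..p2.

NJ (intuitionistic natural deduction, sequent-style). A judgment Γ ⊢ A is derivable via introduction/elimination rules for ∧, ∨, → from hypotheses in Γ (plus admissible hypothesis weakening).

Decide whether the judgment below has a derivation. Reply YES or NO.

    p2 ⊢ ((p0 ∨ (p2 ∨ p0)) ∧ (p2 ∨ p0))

Derivation trace:
[∧I] p2 ⊢ ((p0 ∨ (p2 ∨ p0)) ∧ (p2 ∨ p0))
  [∨I₂] p2 ⊢ (p0 ∨ (p2 ∨ p0))
    [∨I₁] p2 ⊢ (p2 ∨ p0)
      [Ax] p2 ⊢ p2
  [∨I₁] p2 ⊢ (p2 ∨ p0)
    [Ax] p2 ⊢ p2

Result: YES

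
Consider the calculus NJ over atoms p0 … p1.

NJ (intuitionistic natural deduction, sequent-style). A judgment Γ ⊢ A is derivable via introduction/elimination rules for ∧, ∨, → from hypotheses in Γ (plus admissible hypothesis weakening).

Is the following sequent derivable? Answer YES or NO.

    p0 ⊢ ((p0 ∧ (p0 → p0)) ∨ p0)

Derivation trace:
[∨I₁] p0 ⊢ ((p0 ∧ (p0 → p0)) ∨ p0)
  [∧I] p0 ⊢ (p0 ∧ (p0 → p0))
    [Ax] p0 ⊢ p0
    [→I]  ⊢ (p0 → p0)
      [Ax] p0 ⊢ p0

Result: YES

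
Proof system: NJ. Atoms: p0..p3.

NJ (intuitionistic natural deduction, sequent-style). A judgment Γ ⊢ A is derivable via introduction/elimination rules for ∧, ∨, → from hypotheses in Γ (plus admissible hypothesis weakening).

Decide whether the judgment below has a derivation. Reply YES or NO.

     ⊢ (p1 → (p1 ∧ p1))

Derivation (root first):
[→I]  ⊢ (p1 → (p1 ∧ p1))
  [∧I] p1 ⊢ (p1 ∧ p1)
    [Ax] p1 ⊢ p1
    [Ax] p1 ⊢ p1

Result: YES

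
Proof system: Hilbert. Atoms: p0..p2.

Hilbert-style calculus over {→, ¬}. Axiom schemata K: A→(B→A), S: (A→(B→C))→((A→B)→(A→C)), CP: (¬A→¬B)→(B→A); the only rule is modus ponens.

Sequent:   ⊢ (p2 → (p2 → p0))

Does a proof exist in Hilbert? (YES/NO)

Search for a countermodel by truth-table:
  v=000: Γ:[] Δ:[(p2 → (p2 → p0))=T] refutes=False
  v=001: Γ:[] Δ:[(p2 → (p2 → p0))=F] refutes=True  ← countermodel

Result: NO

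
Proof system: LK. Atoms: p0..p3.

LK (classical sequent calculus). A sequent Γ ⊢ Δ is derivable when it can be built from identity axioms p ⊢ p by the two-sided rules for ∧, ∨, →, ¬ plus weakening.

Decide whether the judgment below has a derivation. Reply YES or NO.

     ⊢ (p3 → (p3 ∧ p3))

Derivation trace:
[→R]  ⊢ (p3 → (p3 ∧ p3))
  [∧R] p3 ⊢ (p3 ∧ p3)
    [Ax] p3 ⊢ p3
    [Ax] p3 ⊢ p3

Result: YES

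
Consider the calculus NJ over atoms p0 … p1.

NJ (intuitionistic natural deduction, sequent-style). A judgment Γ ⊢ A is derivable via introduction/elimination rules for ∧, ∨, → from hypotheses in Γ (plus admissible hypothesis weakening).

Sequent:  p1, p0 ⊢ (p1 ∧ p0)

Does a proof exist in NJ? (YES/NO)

Proof tree:
[∧I] p1, p0 ⊢ (p1 ∧ p0)
  [Ax] p1 ⊢ p1
  [Wk] p0, p0 ⊢ p0
    [Ax] p0 ⊢ p0

Result: YES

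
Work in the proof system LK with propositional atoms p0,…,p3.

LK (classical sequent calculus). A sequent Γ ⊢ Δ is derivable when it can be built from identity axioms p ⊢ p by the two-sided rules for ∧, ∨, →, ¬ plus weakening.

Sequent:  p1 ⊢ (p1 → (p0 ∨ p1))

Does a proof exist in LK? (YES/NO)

Proof tree:
[WL] p1 ⊢ (p1 → (p0 ∨ p1))
  [→R]  ⊢ (p1 → (p0 ∨ p1))
    [∨R] p1 ⊢ (p0 ∨ p1)
      [WR] p1 ⊢ p1, p0
        [Ax] p1 ⊢ p1

Result: YES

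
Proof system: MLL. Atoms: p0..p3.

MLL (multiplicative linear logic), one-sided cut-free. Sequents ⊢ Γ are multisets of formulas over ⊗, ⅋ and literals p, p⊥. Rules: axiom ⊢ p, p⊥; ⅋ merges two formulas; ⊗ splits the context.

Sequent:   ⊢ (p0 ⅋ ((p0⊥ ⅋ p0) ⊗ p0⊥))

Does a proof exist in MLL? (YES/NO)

Proof tree:
[⅋]  ⊢ (p0 ⅋ ((p0⊥ ⅋ p0) ⊗ p0⊥))
  [⊗]  ⊢ p0, ((p0⊥ ⅋ p0) ⊗ p0⊥)
    [⅋]  ⊢ (p0⊥ ⅋ p0)
      [Ax]  ⊢ p0, p0⊥
    [Ax]  ⊢ p0, p0⊥

Result: YES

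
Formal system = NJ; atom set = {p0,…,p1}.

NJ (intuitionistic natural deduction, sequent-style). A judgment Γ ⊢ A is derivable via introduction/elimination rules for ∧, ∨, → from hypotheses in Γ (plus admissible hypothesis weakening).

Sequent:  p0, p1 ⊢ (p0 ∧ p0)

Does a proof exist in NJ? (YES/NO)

Derivation trace:
[Wk] p0, p1 ⊢ (p0 ∧ p0)
  [∧I] p0 ⊢ (p0 ∧ p0)
    [Ax] p0 ⊢ p0
    [Ax] p0 ⊢ p0

Result: YES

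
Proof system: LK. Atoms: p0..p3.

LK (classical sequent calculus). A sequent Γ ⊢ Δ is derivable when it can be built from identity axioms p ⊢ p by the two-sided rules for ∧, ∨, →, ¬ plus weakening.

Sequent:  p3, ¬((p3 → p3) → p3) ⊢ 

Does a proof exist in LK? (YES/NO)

Derivation (root first):
[¬L] p3, ¬((p3 → p3) → p3) ⊢ 
  [→R] p3 ⊢ ((p3 → p3) → p3)
    [→L] p3, (p3 → p3) ⊢ p3
      [Ax] p3 ⊢ p3
      [Ax] p3 ⊢ p3

Result: YES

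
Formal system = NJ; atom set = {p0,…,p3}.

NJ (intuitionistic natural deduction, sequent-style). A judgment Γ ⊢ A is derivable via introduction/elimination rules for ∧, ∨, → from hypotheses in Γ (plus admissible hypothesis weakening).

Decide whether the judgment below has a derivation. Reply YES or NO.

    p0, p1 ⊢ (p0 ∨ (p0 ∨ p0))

Derivation trace:
[∨I₂] p0, p1 ⊢ (p0 ∨ (p0 ∨ p0))
  [Wk] p0, p1 ⊢ (p0 ∨ p0)
    [∨I₁] p0 ⊢ (p0 ∨ p0)
      [Ax] p0 ⊢ p0

Result: YES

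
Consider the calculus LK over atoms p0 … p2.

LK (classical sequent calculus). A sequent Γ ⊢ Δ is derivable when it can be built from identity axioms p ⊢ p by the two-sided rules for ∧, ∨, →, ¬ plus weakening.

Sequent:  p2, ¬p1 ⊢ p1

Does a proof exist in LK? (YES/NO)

Truth-table refutation:
  v=000: Γ:[p2=F, ¬p1=T] Δ:[p1=F] refutes=False
  v=001: Γ:[p2=T, ¬p1=T] Δ:[p1=F] refutes=True  ← countermodel

Result: NO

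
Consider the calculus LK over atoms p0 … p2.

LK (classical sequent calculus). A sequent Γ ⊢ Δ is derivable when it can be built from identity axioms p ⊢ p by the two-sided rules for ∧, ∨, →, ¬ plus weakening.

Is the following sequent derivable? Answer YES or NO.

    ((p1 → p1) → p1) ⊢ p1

Derivation trace:
[→L] ((p1 → p1) → p1) ⊢ p1
  [→R]  ⊢ (p1 → p1)
    [Ax] p1 ⊢ p1
  [Ax] p1 ⊢ p1

Result: YES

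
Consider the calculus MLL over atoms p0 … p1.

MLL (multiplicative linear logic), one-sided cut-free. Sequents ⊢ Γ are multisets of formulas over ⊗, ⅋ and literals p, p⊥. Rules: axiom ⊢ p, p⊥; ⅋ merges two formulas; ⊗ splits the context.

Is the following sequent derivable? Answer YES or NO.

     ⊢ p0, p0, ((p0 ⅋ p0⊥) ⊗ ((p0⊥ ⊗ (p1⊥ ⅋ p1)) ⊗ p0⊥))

Derivation trace:
[⊗]  ⊢ p0, p0, ((p0 ⅋ p0⊥) ⊗ ((p0⊥ ⊗ (p1⊥ ⅋ p1)) ⊗ p0⊥))
  [⅋]  ⊢ (p0 ⅋ p0⊥)
    [Ax]  ⊢ p0, p0⊥
  [⊗]  ⊢ p0, p0, ((p0⊥ ⊗ (p1⊥ ⅋ p1)) ⊗ p0⊥)
    [⊗]  ⊢ p0, (p0⊥ ⊗ (p1⊥ ⅋ p1))
      [Ax]  ⊢ p0, p0⊥
      [⅋]  ⊢ (p1⊥ ⅋ p1)
        [Ax]  ⊢ p1, p1⊥
    [Ax]  ⊢ p0, p0⊥

Result: YES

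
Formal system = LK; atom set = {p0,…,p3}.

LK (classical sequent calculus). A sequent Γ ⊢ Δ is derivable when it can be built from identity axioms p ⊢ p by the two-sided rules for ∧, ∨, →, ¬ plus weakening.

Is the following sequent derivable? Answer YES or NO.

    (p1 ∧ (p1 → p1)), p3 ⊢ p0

Search for a countermodel by truth-table:
  v=0000: Γ:[(p1 ∧ (p1 → p1))=F, p3=F] Δ:[p0=F] refutes=False
  v=0001: Γ:[(p1 ∧ (p1 → p1))=F, p3=T] Δ:[p0=F] refutes=False
  v=0010: Γ:[(p1 ∧ (p1 → p1))=F, p3=F] Δ:[p0=F] refutes=False
  v=0011: Γ:[(p1 ∧ (p1 → p1))=F, p3=T] Δ:[p0=F] refutes=False
  v=0100: Γ:[(p1 ∧ (p1 → p1))=T, p3=F] Δ:[p0=F] refutes=False
  v=0101: Γ:[(p1 ∧ (p1 → p1))=T, p3=T] Δ:[p0=F] refutes=True  ← countermodel

Result: NO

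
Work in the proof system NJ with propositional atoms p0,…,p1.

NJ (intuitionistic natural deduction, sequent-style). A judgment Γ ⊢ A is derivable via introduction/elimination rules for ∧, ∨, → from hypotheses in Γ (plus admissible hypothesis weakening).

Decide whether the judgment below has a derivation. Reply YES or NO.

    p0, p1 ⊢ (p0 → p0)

Derivation (root first):
[→I] p0, p1 ⊢ (p0 → p0)
  [Wk] p0, p0, p1 ⊢ p0
    [Wk] p0, p0 ⊢ p0
      [Ax] p0 ⊢ p0

Result: YES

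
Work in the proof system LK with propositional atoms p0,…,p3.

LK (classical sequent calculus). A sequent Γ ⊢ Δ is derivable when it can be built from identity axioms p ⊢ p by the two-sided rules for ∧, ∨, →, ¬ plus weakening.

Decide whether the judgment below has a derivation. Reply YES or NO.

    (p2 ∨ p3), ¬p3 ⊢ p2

Proof tree:
[¬L] (p2 ∨ p3), ¬p3 ⊢ p2
  [∨L] (p2 ∨ p3) ⊢ p2, p3
    [Ax] p2 ⊢ p2
    [Ax] p3 ⊢ p3

Result: YES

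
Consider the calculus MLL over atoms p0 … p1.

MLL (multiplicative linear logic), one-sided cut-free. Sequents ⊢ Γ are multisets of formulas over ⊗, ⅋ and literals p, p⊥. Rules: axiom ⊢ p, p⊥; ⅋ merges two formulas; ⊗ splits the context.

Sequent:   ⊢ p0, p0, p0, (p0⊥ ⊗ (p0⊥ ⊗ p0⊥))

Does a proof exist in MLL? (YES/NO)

Derivation trace:
[⊗]  ⊢ p0, p0, p0, (p0⊥ ⊗ (p0⊥ ⊗ p0⊥))
  [Ax]  ⊢ p0, p0⊥
  [⊗]  ⊢ p0, p0, (p0⊥ ⊗ p0⊥)
    [Ax]  ⊢ p0, p0⊥
    [Ax]  ⊢ p0, p0⊥

Result: YES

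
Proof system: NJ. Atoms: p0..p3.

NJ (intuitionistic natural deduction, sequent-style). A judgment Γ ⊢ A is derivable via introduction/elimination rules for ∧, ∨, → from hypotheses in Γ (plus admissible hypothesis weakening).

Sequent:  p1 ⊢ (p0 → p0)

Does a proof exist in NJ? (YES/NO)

Derivation trace:
[Wk] p1 ⊢ (p0 → p0)
  [→I]  ⊢ (p0 → p0)
    [Ax] p0 ⊢ p0

Result: YES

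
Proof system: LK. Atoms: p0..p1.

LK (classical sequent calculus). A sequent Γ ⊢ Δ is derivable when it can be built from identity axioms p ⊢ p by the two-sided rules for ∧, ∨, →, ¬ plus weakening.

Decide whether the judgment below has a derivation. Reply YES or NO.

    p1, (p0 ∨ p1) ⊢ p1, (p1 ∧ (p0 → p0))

Derivation trace:
[∨L] p1, (p0 ∨ p1) ⊢ p1, (p1 ∧ (p0 → p0))
  [∧R] p1, p0 ⊢ (p1 ∧ (p0 → p0))
    [WL] p1, p0 ⊢ p1
      [Ax] p1 ⊢ p1
    [→R]  ⊢ (p0 → p0)
      [Ax] p0 ⊢ p0
  [Ax] p1 ⊢ p1

Result: YES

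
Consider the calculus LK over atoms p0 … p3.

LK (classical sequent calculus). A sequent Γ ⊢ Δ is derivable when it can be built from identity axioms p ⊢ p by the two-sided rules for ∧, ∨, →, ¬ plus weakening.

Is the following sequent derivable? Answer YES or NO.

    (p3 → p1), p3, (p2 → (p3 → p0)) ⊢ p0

Enumerate valuations to refute Γ ⊢ Δ:
  v=0000: Γ:[(p3 → p1)=T, p3=F, (p2 → (p3 → p0))=T] Δ:[p0=F] refutes=False
  v=0001: Γ:[(p3 → p1)=F, p3=T, (p2 → (p3 → p0))=T] Δ:[p0=F] refutes=False
  v=0010: Γ:[(p3 → p1)=T, p3=F, (p2 → (p3 → p0))=T] Δ:[p0=F] refutes=False
  v=0011: Γ:[(p3 → p1)=F, p3=T, (p2 → (p3 → p0))=F] Δ:[p0=F] refutes=False
  v=0100: Γ:[(p3 → p1)=T, p3=F, (p2 → (p3 → p0))=T] Δ:[p0=F] refutes=False
  v=0101: Γ:[(p3 → p1)=T, p3=T, (p2 → (p3 → p0))=T] Δ:[p0=F] refutes=True  ← countermodel

Result: NO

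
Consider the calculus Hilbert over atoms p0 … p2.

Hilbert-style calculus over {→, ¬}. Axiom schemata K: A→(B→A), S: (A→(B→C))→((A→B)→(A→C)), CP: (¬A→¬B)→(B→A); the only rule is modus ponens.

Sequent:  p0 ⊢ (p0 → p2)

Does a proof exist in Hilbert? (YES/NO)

Enumerate valuations to refute Γ ⊢ Δ:
  v=000: Γ:[p0=F] Δ:[(p0 → p2)=T] refutes=False
  v=001: Γ:[p0=F] Δ:[(p0 → p2)=T] refutes=False
  v=010: Γ:[p0=F] Δ:[(p0 → p2)=T] refutes=False
  v=011: Γ:[p0=F] Δ:[(p0 → p2)=T] refutes=False
  v=100: Γ:[p0=T] Δ:[(p0 → p2)=F] refutes=True  ← countermodel

Result: NO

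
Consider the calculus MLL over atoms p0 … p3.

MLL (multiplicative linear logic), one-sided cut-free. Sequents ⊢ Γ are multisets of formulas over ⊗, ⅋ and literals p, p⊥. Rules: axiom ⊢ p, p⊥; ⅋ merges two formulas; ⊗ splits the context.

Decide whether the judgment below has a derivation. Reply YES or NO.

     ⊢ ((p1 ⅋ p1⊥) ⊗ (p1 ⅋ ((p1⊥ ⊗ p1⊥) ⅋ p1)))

Derivation (root first):
[⊗]  ⊢ ((p1 ⅋ p1⊥) ⊗ (p1 ⅋ ((p1⊥ ⊗ p1⊥) ⅋ p1)))
  [⅋]  ⊢ (p1 ⅋ p1⊥)
    [Ax]  ⊢ p1, p1⊥
  [⅋]  ⊢ (p1 ⅋ ((p1⊥ ⊗ p1⊥) ⅋ p1))
    [⅋]  ⊢ p1, ((p1⊥ ⊗ p1⊥) ⅋ p1)
      [⊗]  ⊢ p1, p1, (p1⊥ ⊗ p1⊥)
        [Ax]  ⊢ p1, p1⊥
        [Ax]  ⊢ p1, p1⊥

Result: YES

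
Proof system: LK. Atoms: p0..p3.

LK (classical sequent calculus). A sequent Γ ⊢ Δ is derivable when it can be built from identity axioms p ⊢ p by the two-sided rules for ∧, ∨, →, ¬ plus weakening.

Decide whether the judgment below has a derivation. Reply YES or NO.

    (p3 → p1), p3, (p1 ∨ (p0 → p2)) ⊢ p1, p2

Proof tree:
[∨L] (p3 → p1), p3, (p1 ∨ (p0 → p2)) ⊢ p1, p2
  [Ax] p1 ⊢ p1
  [→L] (p3 → p1), p3, (p0 → p2) ⊢ p1, p2
    [WR] p3, (p3 → p1) ⊢ p1, p0
      [→L] p3, (p3 → p1) ⊢ p1
        [Ax] p3 ⊢ p3
        [Ax] p1 ⊢ p1
    [Ax] p2 ⊢ p2

Result: YES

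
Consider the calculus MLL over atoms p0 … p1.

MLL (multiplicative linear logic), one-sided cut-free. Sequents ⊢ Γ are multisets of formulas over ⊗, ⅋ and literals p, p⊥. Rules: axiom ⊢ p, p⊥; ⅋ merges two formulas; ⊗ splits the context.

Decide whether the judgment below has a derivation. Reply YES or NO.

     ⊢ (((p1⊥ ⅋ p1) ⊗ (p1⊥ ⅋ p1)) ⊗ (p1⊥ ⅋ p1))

Derivation trace:
[⊗]  ⊢ (((p1⊥ ⅋ p1) ⊗ (p1⊥ ⅋ p1)) ⊗ (p1⊥ ⅋ p1))
  [⊗]  ⊢ ((p1⊥ ⅋ p1) ⊗ (p1⊥ ⅋ p1))
    [⅋]  ⊢ (p1⊥ ⅋ p1)
      [Ax]  ⊢ p1, p1⊥
    [⅋]  ⊢ (p1⊥ ⅋ p1)
      [Ax]  ⊢ p1, p1⊥
  [⅋]  ⊢ (p1⊥ ⅋ p1)
    [Ax]  ⊢ p1, p1⊥

Result: YES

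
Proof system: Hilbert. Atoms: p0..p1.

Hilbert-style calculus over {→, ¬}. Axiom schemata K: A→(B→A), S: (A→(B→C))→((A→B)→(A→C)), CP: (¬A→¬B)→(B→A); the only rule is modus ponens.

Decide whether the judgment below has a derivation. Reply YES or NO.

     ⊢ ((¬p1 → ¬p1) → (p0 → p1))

Search for a countermodel by truth-table:
  v=00: Γ:[] Δ:[((¬p1 → ¬p1) → (p0 → p1))=T] refutes=False
  v=01: Γ:[] Δ:[((¬p1 → ¬p1) → (p0 → p1))=T] refutes=False
  v=10: Γ:[] Δ:[((¬p1 → ¬p1) → (p0 → p1))=F] refutes=True  ← countermodel

Result: NO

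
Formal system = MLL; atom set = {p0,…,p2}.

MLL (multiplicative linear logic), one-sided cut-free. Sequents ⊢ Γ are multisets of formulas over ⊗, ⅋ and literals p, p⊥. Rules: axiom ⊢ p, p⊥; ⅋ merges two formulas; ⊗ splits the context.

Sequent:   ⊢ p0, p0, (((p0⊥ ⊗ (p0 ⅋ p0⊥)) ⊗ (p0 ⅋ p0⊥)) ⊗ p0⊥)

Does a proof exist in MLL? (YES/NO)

Derivation trace:
[⊗]  ⊢ p0, p0, (((p0⊥ ⊗ (p0 ⅋ p0⊥)) ⊗ (p0 ⅋ p0⊥)) ⊗ p0⊥)
  [⊗]  ⊢ p0, ((p0⊥ ⊗ (p0 ⅋ p0⊥)) ⊗ (p0 ⅋ p0⊥))
    [⊗]  ⊢ p0, (p0⊥ ⊗ (p0 ⅋ p0⊥))
      [Ax]  ⊢ p0, p0⊥
      [⅋]  ⊢ (p0 ⅋ p0⊥)
        [Ax]  ⊢ p0, p0⊥
    [⅋]  ⊢ (p0 ⅋ p0⊥)
      [Ax]  ⊢ p0, p0⊥
  [Ax]  ⊢ p0, p0⊥

Result: YES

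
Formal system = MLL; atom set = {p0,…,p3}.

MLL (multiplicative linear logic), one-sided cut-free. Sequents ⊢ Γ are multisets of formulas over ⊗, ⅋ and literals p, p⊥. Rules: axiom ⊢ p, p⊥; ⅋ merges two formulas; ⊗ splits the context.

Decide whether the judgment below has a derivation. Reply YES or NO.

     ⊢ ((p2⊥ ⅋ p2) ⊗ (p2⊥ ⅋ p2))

Proof tree:
[⊗]  ⊢ ((p2⊥ ⅋ p2) ⊗ (p2⊥ ⅋ p2))
  [⅋]  ⊢ (p2⊥ ⅋ p2)
    [Ax]  ⊢ p2, p2⊥
  [⅋]  ⊢ (p2⊥ ⅋ p2)
    [Ax]  ⊢ p2, p2⊥

Result: YES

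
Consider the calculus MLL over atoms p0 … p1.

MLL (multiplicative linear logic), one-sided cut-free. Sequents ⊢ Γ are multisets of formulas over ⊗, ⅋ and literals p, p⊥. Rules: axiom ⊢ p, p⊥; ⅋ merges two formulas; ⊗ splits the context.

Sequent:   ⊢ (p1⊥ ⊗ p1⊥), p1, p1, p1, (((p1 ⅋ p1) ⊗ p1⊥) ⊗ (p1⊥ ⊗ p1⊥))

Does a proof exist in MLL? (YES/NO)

Derivation (root first):
[⊗]  ⊢ (p1⊥ ⊗ p1⊥), p1, p1, p1, (((p1 ⅋ p1) ⊗ p1⊥) ⊗ (p1⊥ ⊗ p1⊥))
  [⊗]  ⊢ (p1⊥ ⊗ p1⊥), p1, ((p1 ⅋ p1) ⊗ p1⊥)
    [⅋]  ⊢ (p1⊥ ⊗ p1⊥), (p1 ⅋ p1)
      [⊗]  ⊢ p1, p1, (p1⊥ ⊗ p1⊥)
        [Ax]  ⊢ p1, p1⊥
        [Ax]  ⊢ p1, p1⊥
    [Ax]  ⊢ p1, p1⊥
  [⊗]  ⊢ p1, p1, (p1⊥ ⊗ p1⊥)
    [Ax]  ⊢ p1, p1⊥
    [Ax]  ⊢ p1, p1⊥

Result: YES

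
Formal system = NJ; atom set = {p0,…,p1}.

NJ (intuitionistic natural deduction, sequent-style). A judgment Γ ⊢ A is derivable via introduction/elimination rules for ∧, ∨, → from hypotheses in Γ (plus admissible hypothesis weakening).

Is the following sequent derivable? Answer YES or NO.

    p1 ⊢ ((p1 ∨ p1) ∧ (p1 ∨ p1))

Derivation trace:
[∧I] p1 ⊢ ((p1 ∨ p1) ∧ (p1 ∨ p1))
  [∨I₂] p1 ⊢ (p1 ∨ p1)
    [Ax] p1 ⊢ p1
  [∨I₂] p1 ⊢ (p1 ∨ p1)
    [Ax] p1 ⊢ p1

Result: YES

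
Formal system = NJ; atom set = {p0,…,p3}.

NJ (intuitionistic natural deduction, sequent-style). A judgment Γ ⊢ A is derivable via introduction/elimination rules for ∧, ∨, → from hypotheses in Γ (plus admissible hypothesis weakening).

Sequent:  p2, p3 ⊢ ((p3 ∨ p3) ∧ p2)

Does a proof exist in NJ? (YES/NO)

Derivation (root first):
[∧I] p2, p3 ⊢ ((p3 ∨ p3) ∧ p2)
  [∨I₁] p3 ⊢ (p3 ∨ p3)
    [Ax] p3 ⊢ p3
  [Ax] p2 ⊢ p2

Result: YES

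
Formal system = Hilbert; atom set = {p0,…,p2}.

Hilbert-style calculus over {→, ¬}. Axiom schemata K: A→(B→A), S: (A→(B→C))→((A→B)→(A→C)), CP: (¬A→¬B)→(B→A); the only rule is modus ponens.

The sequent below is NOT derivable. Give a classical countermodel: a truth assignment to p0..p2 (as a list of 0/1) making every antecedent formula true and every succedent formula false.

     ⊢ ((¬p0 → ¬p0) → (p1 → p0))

Enumerate valuations to refute Γ ⊢ Δ:
  v=000: Γ:[] Δ:[((¬p0 → ¬p0) → (p1 → p0))=T] refutes=False
  v=001: Γ:[] Δ:[((¬p0 → ¬p0) → (p1 → p0))=T] refutes=False
  v=010: Γ:[] Δ:[((¬p0 → ¬p0) → (p1 → p0))=F] refutes=True  ← countermodel

Result: [0, 1, 0]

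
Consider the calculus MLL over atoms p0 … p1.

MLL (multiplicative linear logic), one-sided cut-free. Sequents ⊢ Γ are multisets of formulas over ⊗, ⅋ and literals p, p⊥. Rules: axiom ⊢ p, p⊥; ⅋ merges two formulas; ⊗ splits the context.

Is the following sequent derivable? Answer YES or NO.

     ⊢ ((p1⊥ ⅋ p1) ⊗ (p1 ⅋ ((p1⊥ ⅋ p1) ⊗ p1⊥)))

Derivation (root first):
[⊗]  ⊢ ((p1⊥ ⅋ p1) ⊗ (p1 ⅋ ((p1⊥ ⅋ p1) ⊗ p1⊥)))
  [⅋]  ⊢ (p1⊥ ⅋ p1)
    [Ax]  ⊢ p1, p1⊥
  [⅋]  ⊢ (p1 ⅋ ((p1⊥ ⅋ p1) ⊗ p1⊥))
    [⊗]  ⊢ p1, ((p1⊥ ⅋ p1) ⊗ p1⊥)
      [⅋]  ⊢ (p1⊥ ⅋ p1)
        [Ax]  ⊢ p1, p1⊥
      [Ax]  ⊢ p1, p1⊥

Result: YES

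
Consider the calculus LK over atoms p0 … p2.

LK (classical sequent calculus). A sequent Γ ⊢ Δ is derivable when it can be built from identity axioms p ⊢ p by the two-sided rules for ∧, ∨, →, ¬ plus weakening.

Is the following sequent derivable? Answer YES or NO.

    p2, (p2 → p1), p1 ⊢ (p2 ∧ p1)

Proof tree:
[WL] p2, (p2 → p1), p1 ⊢ (p2 ∧ p1)
  [∧R] p2, (p2 → p1) ⊢ (p2 ∧ p1)
    [Ax] p2 ⊢ p2
    [→L] p2, (p2 → p1) ⊢ p1
      [Ax] p2 ⊢ p2
      [Ax] p1 ⊢ p1

Result: YES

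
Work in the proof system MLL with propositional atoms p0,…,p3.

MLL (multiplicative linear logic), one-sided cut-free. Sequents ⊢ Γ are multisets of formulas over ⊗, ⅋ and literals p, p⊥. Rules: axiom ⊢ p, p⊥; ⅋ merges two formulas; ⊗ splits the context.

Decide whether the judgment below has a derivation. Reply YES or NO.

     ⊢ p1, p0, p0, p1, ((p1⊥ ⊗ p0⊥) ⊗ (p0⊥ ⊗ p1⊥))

Derivation trace:
[⊗]  ⊢ p1, p0, p0, p1, ((p1⊥ ⊗ p0⊥) ⊗ (p0⊥ ⊗ p1⊥))
  [⊗]  ⊢ p1, p0, (p1⊥ ⊗ p0⊥)
    [Ax]  ⊢ p1, p1⊥
    [Ax]  ⊢ p0, p0⊥
  [⊗]  ⊢ p0, p1, (p0⊥ ⊗ p1⊥)
    [Ax]  ⊢ p0, p0⊥
    [Ax]  ⊢ p1, p1⊥

Result: YES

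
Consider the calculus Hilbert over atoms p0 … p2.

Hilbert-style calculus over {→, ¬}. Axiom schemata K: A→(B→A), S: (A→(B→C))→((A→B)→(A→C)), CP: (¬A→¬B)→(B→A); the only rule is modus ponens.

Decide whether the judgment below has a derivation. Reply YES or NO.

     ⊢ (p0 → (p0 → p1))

Enumerate valuations to refute Γ ⊢ Δ:
  v=000: Γ:[] Δ:[(p0 → (p0 → p1))=T] refutes=False
  v=001: Γ:[] Δ:[(p0 → (p0 → p1))=T] refutes=False
  v=010: Γ:[] Δ:[(p0 → (p0 → p1))=T] refutes=False
  v=011: Γ:[] Δ:[(p0 → (p0 → p1))=T] refutes=False
  v=100: Γ:[] Δ:[(p0 → (p0 → p1))=F] refutes=True  ← countermodel

Result: NO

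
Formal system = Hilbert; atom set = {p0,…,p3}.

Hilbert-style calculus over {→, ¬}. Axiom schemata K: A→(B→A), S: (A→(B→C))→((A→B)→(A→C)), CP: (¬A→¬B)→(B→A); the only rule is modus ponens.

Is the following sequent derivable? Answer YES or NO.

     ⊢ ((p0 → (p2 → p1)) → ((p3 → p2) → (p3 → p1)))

Truth-table refutation:
  v=0000: Γ:[] Δ:[((p0 → (p2 → p1)) → ((p3 → p2) → (p3 → p1)))=T] refutes=False
  v=0001: Γ:[] Δ:[((p0 → (p2 → p1)) → ((p3 → p2) → (p3 → p1)))=T] refutes=False
  v=0010: Γ:[] Δ:[((p0 → (p2 → p1)) → ((p3 → p2) → (p3 → p1)))=T] refutes=False
  v=0011: Γ:[] Δ:[((p0 → (p2 → p1)) → ((p3 → p2) → (p3 → p1)))=F] refutes=True  ← countermodel

Result: NO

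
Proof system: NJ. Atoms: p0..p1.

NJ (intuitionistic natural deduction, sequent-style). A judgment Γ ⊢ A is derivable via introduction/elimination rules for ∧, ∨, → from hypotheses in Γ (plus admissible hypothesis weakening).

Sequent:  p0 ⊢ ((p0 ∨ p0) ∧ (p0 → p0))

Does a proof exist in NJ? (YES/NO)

Proof tree:
[∧I] p0 ⊢ ((p0 ∨ p0) ∧ (p0 → p0))
  [∨I₂] p0 ⊢ (p0 ∨ p0)
    [Ax] p0 ⊢ p0
  [→I]  ⊢ (p0 → p0)
    [Ax] p0 ⊢ p0

Result: YES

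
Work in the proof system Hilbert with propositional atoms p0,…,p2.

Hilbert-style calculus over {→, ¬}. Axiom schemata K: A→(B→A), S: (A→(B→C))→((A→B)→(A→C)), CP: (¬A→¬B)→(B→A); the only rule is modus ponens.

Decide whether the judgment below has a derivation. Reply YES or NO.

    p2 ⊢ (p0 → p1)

Enumerate valuations to refute Γ ⊢ Δ:
  v=000: Γ:[p2=F] Δ:[(p0 → p1)=T] refutes=False
  v=001: Γ:[p2=T] Δ:[(p0 → p1)=T] refutes=False
  v=010: Γ:[p2=F] Δ:[(p0 → p1)=T] refutes=False
  v=011: Γ:[p2=T] Δ:[(p0 → p1)=T] refutes=False
  v=100: Γ:[p2=F] Δ:[(p0 → p1)=F] refutes=False
  v=101: Γ:[p2=T] Δ:[(p0 → p1)=F] refutes=True  ← countermodel

Result: NO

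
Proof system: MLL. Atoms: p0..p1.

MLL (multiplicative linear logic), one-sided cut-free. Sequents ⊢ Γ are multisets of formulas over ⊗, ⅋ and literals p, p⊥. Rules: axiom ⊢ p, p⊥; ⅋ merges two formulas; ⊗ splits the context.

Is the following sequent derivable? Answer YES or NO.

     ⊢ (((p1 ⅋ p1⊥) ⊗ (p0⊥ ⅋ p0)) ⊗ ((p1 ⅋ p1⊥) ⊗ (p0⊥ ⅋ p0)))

Derivation trace:
[⊗]  ⊢ (((p1 ⅋ p1⊥) ⊗ (p0⊥ ⅋ p0)) ⊗ ((p1 ⅋ p1⊥) ⊗ (p0⊥ ⅋ p0)))
  [⊗]  ⊢ ((p1 ⅋ p1⊥) ⊗ (p0⊥ ⅋ p0))
    [⅋]  ⊢ (p1 ⅋ p1⊥)
      [Ax]  ⊢ p1, p1⊥
    [⅋]  ⊢ (p0⊥ ⅋ p0)
      [Ax]  ⊢ p0, p0⊥
  [⊗]  ⊢ ((p1 ⅋ p1⊥) ⊗ (p0⊥ ⅋ p0))
    [⅋]  ⊢ (p1 ⅋ p1⊥)
      [Ax]  ⊢ p1, p1⊥
    [⅋]  ⊢ (p0⊥ ⅋ p0)
      [Ax]  ⊢ p0, p0⊥

Result: YES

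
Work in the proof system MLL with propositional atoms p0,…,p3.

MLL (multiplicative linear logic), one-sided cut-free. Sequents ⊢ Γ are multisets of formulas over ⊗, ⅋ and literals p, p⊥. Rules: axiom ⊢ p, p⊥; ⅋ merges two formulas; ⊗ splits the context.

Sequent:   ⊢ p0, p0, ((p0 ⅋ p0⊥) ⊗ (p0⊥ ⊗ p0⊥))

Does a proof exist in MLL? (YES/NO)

Derivation (root first):
[⊗]  ⊢ p0, p0, ((p0 ⅋ p0⊥) ⊗ (p0⊥ ⊗ p0⊥))
  [⅋]  ⊢ (p0 ⅋ p0⊥)
    [Ax]  ⊢ p0, p0⊥
  [⊗]  ⊢ p0, p0, (p0⊥ ⊗ p0⊥)
    [Ax]  ⊢ p0, p0⊥
    [Ax]  ⊢ p0, p0⊥

Result: YES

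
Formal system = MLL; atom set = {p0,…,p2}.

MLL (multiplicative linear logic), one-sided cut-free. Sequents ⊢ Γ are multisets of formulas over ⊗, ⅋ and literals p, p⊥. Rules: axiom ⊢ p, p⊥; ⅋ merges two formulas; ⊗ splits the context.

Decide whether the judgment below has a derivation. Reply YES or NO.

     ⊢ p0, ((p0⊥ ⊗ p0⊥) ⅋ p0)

Proof tree:
[⅋]  ⊢ p0, ((p0⊥ ⊗ p0⊥) ⅋ p0)
  [⊗]  ⊢ p0, p0, (p0⊥ ⊗ p0⊥)
    [Ax]  ⊢ p0, p0⊥
    [Ax]  ⊢ p0, p0⊥

Result: YES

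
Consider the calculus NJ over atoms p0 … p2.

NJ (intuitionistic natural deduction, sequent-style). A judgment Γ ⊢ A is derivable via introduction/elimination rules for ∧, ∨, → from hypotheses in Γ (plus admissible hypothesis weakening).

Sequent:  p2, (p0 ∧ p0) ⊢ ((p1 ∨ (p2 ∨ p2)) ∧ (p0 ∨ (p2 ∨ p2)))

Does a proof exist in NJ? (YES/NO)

Derivation (root first):
[∧I] p2, (p0 ∧ p0) ⊢ ((p1 ∨ (p2 ∨ p2)) ∧ (p0 ∨ (p2 ∨ p2)))
  [∨I₂] p2 ⊢ (p1 ∨ (p2 ∨ p2))
    [∨I₂] p2 ⊢ (p2 ∨ p2)
      [Ax] p2 ⊢ p2
  [Wk] p2, (p0 ∧ p0) ⊢ (p0 ∨ (p2 ∨ p2))
    [∨I₂] p2 ⊢ (p0 ∨ (p2 ∨ p2))
      [∨I₂] p2 ⊢ (p2 ∨ p2)
        [Ax] p2 ⊢ p2

Result: YES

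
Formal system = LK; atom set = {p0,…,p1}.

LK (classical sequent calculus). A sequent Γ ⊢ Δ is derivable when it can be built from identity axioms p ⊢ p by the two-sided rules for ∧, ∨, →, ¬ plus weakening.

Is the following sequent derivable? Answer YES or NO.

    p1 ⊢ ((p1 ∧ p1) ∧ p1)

Derivation trace:
[∧R] p1 ⊢ ((p1 ∧ p1) ∧ p1)
  [∧R] p1 ⊢ (p1 ∧ p1)
    [Ax] p1 ⊢ p1
    [Ax] p1 ⊢ p1
  [Ax] p1 ⊢ p1

Result: YES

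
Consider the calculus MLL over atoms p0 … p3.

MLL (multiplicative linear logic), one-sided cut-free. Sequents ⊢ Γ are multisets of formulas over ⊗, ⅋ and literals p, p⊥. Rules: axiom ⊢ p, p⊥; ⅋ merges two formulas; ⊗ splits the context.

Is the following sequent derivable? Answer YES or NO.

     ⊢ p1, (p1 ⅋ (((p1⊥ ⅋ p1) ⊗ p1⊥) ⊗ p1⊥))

Derivation (root first):
[⅋]  ⊢ p1, (p1 ⅋ (((p1⊥ ⅋ p1) ⊗ p1⊥) ⊗ p1⊥))
  [⊗]  ⊢ p1, p1, (((p1⊥ ⅋ p1) ⊗ p1⊥) ⊗ p1⊥)
    [⊗]  ⊢ p1, ((p1⊥ ⅋ p1) ⊗ p1⊥)
      [⅋]  ⊢ (p1⊥ ⅋ p1)
        [Ax]  ⊢ p1, p1⊥
      [Ax]  ⊢ p1, p1⊥
    [Ax]  ⊢ p1, p1⊥

Result: YES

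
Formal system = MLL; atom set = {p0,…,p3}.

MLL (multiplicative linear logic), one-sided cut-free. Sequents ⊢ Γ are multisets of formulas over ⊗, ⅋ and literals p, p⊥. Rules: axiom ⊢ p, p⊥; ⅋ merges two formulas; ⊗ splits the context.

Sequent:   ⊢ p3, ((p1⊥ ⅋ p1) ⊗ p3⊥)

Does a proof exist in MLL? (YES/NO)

Proof tree:
[⊗]  ⊢ p3, ((p1⊥ ⅋ p1) ⊗ p3⊥)
  [⅋]  ⊢ (p1⊥ ⅋ p1)
    [Ax]  ⊢ p1, p1⊥
  [Ax]  ⊢ p3, p3⊥

Result: YES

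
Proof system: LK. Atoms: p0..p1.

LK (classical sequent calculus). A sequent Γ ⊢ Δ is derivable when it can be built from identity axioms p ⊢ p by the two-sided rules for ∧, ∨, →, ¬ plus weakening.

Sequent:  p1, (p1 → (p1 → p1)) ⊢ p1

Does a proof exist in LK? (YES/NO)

Derivation trace:
[→L] p1, (p1 → (p1 → p1)) ⊢ p1
  [Ax] p1 ⊢ p1
  [→L] p1, (p1 → p1) ⊢ p1
    [Ax] p1 ⊢ p1
    [Ax] p1 ⊢ p1

Result: YES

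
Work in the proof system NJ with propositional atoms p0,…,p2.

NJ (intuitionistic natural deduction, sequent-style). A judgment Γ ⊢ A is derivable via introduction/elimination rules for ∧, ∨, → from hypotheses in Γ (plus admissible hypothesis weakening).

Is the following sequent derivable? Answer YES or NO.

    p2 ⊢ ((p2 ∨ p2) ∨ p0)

Proof tree:
[∨I₁] p2 ⊢ ((p2 ∨ p2) ∨ p0)
  [∨I₁] p2 ⊢ (p2 ∨ p2)
    [Ax] p2 ⊢ p2

Result: YES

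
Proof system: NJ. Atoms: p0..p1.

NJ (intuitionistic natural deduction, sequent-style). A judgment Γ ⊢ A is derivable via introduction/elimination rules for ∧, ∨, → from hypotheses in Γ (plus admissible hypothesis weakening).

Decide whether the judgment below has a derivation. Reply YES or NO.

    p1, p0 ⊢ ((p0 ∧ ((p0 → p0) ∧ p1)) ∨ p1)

Derivation (root first):
[∨I₁] p1, p0 ⊢ ((p0 ∧ ((p0 → p0) ∧ p1)) ∨ p1)
  [∧I] p1, p0 ⊢ (p0 ∧ ((p0 → p0) ∧ p1))
    [Ax] p0 ⊢ p0
    [∧I] p1 ⊢ ((p0 → p0) ∧ p1)
      [→I]  ⊢ (p0 → p0)
        [Ax] p0 ⊢ p0
      [Ax] p1 ⊢ p1

Result: YES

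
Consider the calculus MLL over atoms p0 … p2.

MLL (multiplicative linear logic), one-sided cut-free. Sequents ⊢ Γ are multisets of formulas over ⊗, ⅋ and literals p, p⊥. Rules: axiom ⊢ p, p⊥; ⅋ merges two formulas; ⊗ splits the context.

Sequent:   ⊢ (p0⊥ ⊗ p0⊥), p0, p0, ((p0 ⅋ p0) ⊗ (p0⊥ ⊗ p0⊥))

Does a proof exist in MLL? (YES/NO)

Proof tree:
[⊗]  ⊢ (p0⊥ ⊗ p0⊥), p0, p0, ((p0 ⅋ p0) ⊗ (p0⊥ ⊗ p0⊥))
  [⅋]  ⊢ (p0⊥ ⊗ p0⊥), (p0 ⅋ p0)
    [⊗]  ⊢ p0, p0, (p0⊥ ⊗ p0⊥)
      [Ax]  ⊢ p0, p0⊥
      [Ax]  ⊢ p0, p0⊥
  [⊗]  ⊢ p0, p0, (p0⊥ ⊗ p0⊥)
    [Ax]  ⊢ p0, p0⊥
    [Ax]  ⊢ p0, p0⊥

Result: YES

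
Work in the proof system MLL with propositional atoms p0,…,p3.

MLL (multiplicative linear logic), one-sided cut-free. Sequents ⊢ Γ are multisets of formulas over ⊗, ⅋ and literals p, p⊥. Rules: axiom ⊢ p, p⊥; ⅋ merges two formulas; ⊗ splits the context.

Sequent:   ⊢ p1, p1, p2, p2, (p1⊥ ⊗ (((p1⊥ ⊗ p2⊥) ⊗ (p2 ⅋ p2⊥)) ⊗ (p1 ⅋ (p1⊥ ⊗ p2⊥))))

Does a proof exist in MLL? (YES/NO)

Proof tree:
[⊗]  ⊢ p1, p1, p2, p2, (p1⊥ ⊗ (((p1⊥ ⊗ p2⊥) ⊗ (p2 ⅋ p2⊥)) ⊗ (p1 ⅋ (p1⊥ ⊗ p2⊥))))
  [Ax]  ⊢ p1, p1⊥
  [⊗]  ⊢ p1, p2, p2, (((p1⊥ ⊗ p2⊥) ⊗ (p2 ⅋ p2⊥)) ⊗ (p1 ⅋ (p1⊥ ⊗ p2⊥)))
    [⊗]  ⊢ p1, p2, ((p1⊥ ⊗ p2⊥) ⊗ (p2 ⅋ p2⊥))
      [⊗]  ⊢ p1, p2, (p1⊥ ⊗ p2⊥)
        [Ax]  ⊢ p1, p1⊥
        [Ax]  ⊢ p2, p2⊥
      [⅋]  ⊢ (p2 ⅋ p2⊥)
        [Ax]  ⊢ p2, p2⊥
    [⅋]  ⊢ p2, (p1 ⅋ (p1⊥ ⊗ p2⊥))
      [⊗]  ⊢ p1, p2, (p1⊥ ⊗ p2⊥)
        [Ax]  ⊢ p1, p1⊥
        [Ax]  ⊢ p2, p2⊥

Result: YES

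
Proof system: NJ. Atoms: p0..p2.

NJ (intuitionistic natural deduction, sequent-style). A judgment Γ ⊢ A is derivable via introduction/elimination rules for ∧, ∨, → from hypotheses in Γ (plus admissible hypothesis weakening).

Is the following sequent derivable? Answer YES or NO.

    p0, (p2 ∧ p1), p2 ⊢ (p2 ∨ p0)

Derivation trace:
[∨I₂] p0, (p2 ∧ p1), p2 ⊢ (p2 ∨ p0)
  [Wk] p0, (p2 ∧ p1), p2 ⊢ p0
    [Wk] p0, (p2 ∧ p1) ⊢ p0
      [Ax] p0 ⊢ p0

Result: YES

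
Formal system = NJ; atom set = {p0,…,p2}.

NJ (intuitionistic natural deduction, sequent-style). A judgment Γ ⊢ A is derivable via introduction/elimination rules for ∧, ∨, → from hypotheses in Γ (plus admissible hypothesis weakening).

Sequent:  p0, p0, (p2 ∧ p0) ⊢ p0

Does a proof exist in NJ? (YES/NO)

Derivation trace:
[Wk] p0, p0, (p2 ∧ p0) ⊢ p0
  [Wk] p0, p0 ⊢ p0
    [Ax] p0 ⊢ p0

Result: YES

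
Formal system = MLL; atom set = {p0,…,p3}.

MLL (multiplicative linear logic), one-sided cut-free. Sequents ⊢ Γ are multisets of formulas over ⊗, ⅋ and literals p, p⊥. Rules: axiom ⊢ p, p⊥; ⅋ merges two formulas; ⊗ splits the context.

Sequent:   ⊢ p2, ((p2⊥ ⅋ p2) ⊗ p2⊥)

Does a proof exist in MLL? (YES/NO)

Derivation trace:
[⊗]  ⊢ p2, ((p2⊥ ⅋ p2) ⊗ p2⊥)
  [⅋]  ⊢ (p2⊥ ⅋ p2)
    [Ax]  ⊢ p2, p2⊥
  [Ax]  ⊢ p2, p2⊥

Result: YES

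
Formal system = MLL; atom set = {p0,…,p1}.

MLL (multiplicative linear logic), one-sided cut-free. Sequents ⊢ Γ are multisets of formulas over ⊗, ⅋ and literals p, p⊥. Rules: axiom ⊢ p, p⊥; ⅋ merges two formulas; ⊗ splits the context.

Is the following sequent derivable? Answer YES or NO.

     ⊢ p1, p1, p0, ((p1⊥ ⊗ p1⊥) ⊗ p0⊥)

Proof tree:
[⊗]  ⊢ p1, p1, p0, ((p1⊥ ⊗ p1⊥) ⊗ p0⊥)
  [⊗]  ⊢ p1, p1, (p1⊥ ⊗ p1⊥)
    [Ax]  ⊢ p1, p1⊥
    [Ax]  ⊢ p1, p1⊥
  [Ax]  ⊢ p0, p0⊥

Result: YES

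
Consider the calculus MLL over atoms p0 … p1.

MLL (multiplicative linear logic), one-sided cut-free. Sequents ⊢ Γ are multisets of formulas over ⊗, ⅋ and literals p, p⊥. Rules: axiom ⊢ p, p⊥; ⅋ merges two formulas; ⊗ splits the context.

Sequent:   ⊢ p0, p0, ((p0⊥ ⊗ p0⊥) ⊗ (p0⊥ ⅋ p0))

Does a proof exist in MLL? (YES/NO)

Derivation (root first):
[⊗]  ⊢ p0, p0, ((p0⊥ ⊗ p0⊥) ⊗ (p0⊥ ⅋ p0))
  [⊗]  ⊢ p0, p0, (p0⊥ ⊗ p0⊥)
    [Ax]  ⊢ p0, p0⊥
    [Ax]  ⊢ p0, p0⊥
  [⅋]  ⊢ (p0⊥ ⅋ p0)
    [Ax]  ⊢ p0, p0⊥

Result: YES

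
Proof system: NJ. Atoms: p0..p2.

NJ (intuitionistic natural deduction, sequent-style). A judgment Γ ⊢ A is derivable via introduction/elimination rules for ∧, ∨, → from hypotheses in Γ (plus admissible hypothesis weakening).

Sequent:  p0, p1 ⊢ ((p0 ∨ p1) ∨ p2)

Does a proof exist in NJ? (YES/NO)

Derivation (root first):
[Wk] p0, p1 ⊢ ((p0 ∨ p1) ∨ p2)
  [∨I₁] p0 ⊢ ((p0 ∨ p1) ∨ p2)
    [∨I₁] p0 ⊢ (p0 ∨ p1)
      [Ax] p0 ⊢ p0

Result: YES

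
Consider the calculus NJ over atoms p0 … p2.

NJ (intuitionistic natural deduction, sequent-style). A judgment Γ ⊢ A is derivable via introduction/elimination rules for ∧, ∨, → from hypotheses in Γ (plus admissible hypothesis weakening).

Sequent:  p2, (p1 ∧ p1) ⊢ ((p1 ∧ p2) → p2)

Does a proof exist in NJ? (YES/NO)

Proof tree:
[Wk] p2, (p1 ∧ p1) ⊢ ((p1 ∧ p2) → p2)
  [→I] p2 ⊢ ((p1 ∧ p2) → p2)
    [Wk] p2, (p1 ∧ p2) ⊢ p2
      [Ax] p2 ⊢ p2

Result: YES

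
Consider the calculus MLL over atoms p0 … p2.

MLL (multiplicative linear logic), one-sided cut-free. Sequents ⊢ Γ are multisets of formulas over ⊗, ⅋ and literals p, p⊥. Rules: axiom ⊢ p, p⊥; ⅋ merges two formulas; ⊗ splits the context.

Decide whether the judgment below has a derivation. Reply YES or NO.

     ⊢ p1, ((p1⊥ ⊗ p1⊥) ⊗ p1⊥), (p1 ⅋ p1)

Derivation (root first):
[⅋]  ⊢ p1, ((p1⊥ ⊗ p1⊥) ⊗ p1⊥), (p1 ⅋ p1)
  [⊗]  ⊢ p1, p1, p1, ((p1⊥ ⊗ p1⊥) ⊗ p1⊥)
    [⊗]  ⊢ p1, p1, (p1⊥ ⊗ p1⊥)
      [Ax]  ⊢ p1, p1⊥
      [Ax]  ⊢ p1, p1⊥
    [Ax]  ⊢ p1, p1⊥

Result: YES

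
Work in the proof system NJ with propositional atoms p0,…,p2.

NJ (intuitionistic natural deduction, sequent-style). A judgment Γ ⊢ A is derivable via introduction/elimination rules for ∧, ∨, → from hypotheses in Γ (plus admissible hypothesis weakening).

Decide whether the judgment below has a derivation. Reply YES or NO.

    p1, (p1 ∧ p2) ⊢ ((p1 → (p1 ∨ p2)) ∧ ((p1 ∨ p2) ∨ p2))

Proof tree:
[∧I] p1, (p1 ∧ p2) ⊢ ((p1 → (p1 ∨ p2)) ∧ ((p1 ∨ p2) ∨ p2))
  [→I] (p1 ∧ p2) ⊢ (p1 → (p1 ∨ p2))
    [∨I₁] p1, (p1 ∧ p2) ⊢ (p1 ∨ p2)
      [Wk] p1, (p1 ∧ p2) ⊢ p1
        [Ax] p1 ⊢ p1
  [∨I₁] p1, (p1 ∧ p2) ⊢ ((p1 ∨ p2) ∨ p2)
    [∨I₁] p1, (p1 ∧ p2) ⊢ (p1 ∨ p2)
      [Wk] p1, (p1 ∧ p2) ⊢ p1
        [Ax] p1 ⊢ p1

Result: YES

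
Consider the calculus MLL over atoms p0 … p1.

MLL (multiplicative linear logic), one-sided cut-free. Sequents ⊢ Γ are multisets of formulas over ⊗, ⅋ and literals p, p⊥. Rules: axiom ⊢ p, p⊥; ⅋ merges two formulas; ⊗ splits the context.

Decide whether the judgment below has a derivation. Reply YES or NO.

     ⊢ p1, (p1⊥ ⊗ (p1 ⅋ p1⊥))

Derivation (root first):
[⊗]  ⊢ p1, (p1⊥ ⊗ (p1 ⅋ p1⊥))
  [Ax]  ⊢ p1, p1⊥
  [⅋]  ⊢ (p1 ⅋ p1⊥)
    [Ax]  ⊢ p1, p1⊥

Result: YES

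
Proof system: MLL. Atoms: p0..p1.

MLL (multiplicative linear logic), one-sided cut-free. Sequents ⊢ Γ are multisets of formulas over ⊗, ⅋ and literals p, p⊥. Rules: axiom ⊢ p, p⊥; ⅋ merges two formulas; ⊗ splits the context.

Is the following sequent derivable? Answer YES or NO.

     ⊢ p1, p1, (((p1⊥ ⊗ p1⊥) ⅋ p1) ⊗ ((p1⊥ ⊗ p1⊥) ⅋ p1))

Derivation trace:
[⊗]  ⊢ p1, p1, (((p1⊥ ⊗ p1⊥) ⅋ p1) ⊗ ((p1⊥ ⊗ p1⊥) ⅋ p1))
  [⅋]  ⊢ p1, ((p1⊥ ⊗ p1⊥) ⅋ p1)
    [⊗]  ⊢ p1, p1, (p1⊥ ⊗ p1⊥)
      [Ax]  ⊢ p1, p1⊥
      [Ax]  ⊢ p1, p1⊥
  [⅋]  ⊢ p1, ((p1⊥ ⊗ p1⊥) ⅋ p1)
    [⊗]  ⊢ p1, p1, (p1⊥ ⊗ p1⊥)
      [Ax]  ⊢ p1, p1⊥
      [Ax]  ⊢ p1, p1⊥

Result: YES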